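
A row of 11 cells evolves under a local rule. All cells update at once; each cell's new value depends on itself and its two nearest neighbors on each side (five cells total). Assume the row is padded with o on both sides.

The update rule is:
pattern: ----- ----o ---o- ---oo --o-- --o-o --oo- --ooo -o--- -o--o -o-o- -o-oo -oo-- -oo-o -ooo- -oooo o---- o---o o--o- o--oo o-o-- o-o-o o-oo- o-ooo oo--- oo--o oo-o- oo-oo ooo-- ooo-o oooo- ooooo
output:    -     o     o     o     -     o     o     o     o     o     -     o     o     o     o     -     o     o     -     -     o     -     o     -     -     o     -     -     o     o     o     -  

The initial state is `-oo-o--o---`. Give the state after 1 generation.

-oo-oo--ooo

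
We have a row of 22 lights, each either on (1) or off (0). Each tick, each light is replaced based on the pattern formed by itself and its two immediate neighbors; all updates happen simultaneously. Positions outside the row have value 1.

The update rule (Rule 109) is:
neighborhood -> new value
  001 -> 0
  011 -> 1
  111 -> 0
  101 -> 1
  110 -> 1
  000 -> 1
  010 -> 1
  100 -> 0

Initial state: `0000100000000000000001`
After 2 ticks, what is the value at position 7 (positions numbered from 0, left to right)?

0110101111111111111101
1111111000000000000111
position 7 holds 0

0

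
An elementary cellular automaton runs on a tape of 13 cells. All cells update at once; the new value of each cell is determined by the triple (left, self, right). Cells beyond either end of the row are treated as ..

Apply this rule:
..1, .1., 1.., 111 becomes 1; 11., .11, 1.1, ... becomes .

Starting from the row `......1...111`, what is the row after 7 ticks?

.....111.1.1.
....1.1..1.11
...11.1111...
..1....11.1..
.111..1...11.
1.1.1111.1..1
1.1..11..1111

1.1..11..1111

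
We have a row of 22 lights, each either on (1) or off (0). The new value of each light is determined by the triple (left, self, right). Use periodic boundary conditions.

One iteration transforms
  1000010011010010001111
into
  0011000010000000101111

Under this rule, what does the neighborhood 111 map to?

1

At position 19 the neighborhood is 111; the next row has 1 there.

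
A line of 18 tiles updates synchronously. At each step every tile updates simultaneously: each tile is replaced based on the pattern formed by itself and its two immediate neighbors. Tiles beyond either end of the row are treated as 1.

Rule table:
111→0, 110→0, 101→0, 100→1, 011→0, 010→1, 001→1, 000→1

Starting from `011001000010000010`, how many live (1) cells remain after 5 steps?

15

000111111111111110
111000000000000000
000111111111111111
111000000000000000  (repeats step 2; period 2)
step 5: 000111111111111111
count of 1: 15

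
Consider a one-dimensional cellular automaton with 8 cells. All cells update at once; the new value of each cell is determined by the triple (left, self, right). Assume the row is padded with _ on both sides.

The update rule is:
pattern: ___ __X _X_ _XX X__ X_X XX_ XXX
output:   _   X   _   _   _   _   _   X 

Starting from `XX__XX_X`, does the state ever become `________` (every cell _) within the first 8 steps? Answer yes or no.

___X____
__X_____
_X______
X_______
________
all cells are _ at step 5

yes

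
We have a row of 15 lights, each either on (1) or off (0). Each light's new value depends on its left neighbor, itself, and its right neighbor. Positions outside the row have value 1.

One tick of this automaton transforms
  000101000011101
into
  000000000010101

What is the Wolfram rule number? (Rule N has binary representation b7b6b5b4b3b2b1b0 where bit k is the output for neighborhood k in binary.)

72

position 11: 111 → 0  (bit 7 = 0)
position 12: 110 → 1  (bit 6 = 1)
position 4: 101 → 0  (bit 5 = 0)
position 0: 100 → 0  (bit 4 = 0)
position 10: 011 → 1  (bit 3 = 1)
position 3: 010 → 0  (bit 2 = 0)
position 2: 001 → 0  (bit 1 = 0)
position 1: 000 → 0  (bit 0 = 0)
bits b7..b0 = 01001000 = 72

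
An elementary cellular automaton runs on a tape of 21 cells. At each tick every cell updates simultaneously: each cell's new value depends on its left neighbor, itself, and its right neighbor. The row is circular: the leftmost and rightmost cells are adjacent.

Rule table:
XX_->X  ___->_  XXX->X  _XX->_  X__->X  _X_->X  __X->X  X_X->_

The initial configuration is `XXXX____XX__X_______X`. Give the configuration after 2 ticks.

_XXXXXXX__XXXXX___XX_

tick 1: XXXXX__X_XXXXX_____X_
tick 2: _XXXXXXX__XXXXX___XX_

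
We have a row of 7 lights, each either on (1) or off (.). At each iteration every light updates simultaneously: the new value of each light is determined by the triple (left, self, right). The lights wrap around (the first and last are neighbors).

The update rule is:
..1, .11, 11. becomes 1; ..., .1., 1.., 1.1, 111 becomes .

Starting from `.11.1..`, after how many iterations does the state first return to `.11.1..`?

111....
1.1...1
1....11
1...11.
...111.
..11.1.
.111...
11.1...
11....1
.1...11
....111
...11.1
..111..
.11.1..

14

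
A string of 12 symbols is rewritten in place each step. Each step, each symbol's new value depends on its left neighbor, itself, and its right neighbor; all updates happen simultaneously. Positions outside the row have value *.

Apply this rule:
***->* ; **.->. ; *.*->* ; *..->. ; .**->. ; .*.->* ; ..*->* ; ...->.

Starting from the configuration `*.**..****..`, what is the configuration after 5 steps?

step 1: .*...*.**..*
step 2: **..***...*.
step 3: *..*.*...***
step 4: ..****..*.**
step 5: .*.**..***.*

.*.**..***.*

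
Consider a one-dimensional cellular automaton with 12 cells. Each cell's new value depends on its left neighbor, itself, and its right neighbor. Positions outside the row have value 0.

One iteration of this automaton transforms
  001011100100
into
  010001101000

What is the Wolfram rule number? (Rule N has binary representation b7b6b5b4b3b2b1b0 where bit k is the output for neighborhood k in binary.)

194

position 5: 111 → 1  (bit 7 = 1)
position 6: 110 → 1  (bit 6 = 1)
position 3: 101 → 0  (bit 5 = 0)
position 7: 100 → 0  (bit 4 = 0)
position 4: 011 → 0  (bit 3 = 0)
position 2: 010 → 0  (bit 2 = 0)
position 1: 001 → 1  (bit 1 = 1)
position 0: 000 → 0  (bit 0 = 0)
bits b7..b0 = 11000010 = 194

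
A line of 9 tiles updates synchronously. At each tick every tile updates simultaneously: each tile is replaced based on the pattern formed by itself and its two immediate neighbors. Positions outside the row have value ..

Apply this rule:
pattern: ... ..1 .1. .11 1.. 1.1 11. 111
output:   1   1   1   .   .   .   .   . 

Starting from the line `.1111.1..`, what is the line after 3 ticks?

1.......1

1.....1.1
1.11111.1
1.......1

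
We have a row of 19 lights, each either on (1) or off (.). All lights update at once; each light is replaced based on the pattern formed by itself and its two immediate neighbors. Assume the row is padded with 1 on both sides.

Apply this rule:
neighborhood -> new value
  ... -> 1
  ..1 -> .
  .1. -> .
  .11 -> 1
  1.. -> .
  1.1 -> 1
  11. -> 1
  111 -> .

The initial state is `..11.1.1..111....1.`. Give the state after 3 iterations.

..111.1...1.1.11..1
..1.11..1..1.111..1
...111......11.1..1

...111......11.1..1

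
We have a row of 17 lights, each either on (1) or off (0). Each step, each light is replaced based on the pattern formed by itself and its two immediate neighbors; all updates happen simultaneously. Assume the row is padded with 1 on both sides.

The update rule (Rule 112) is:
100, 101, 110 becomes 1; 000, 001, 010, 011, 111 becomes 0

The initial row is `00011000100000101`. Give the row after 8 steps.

10001100010000010
11000110001000001
01100011000100000
10110001100010000
11011000110001000
01101100011000100
10110110001100010
11011011000110001

11011011000110001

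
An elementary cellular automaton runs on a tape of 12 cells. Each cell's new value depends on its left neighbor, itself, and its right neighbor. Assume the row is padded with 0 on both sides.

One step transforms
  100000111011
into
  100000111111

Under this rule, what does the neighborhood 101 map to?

At position 9 the neighborhood is 101; the next row has 1 there.

1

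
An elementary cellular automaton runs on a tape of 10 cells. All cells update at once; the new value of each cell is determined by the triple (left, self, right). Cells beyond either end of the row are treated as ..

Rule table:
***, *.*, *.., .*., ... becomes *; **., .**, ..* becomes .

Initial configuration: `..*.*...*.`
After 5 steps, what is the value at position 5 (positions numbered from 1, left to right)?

*

*.*****.**
**.***.*..
..*.*.****
*.****.**.
**.**.*..*
position 5 holds *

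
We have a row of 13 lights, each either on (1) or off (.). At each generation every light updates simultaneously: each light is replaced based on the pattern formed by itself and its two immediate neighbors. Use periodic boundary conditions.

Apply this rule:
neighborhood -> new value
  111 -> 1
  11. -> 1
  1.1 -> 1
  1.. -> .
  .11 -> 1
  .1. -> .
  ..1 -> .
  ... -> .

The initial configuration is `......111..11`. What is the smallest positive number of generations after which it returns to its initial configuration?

1

generation 1: ......111..11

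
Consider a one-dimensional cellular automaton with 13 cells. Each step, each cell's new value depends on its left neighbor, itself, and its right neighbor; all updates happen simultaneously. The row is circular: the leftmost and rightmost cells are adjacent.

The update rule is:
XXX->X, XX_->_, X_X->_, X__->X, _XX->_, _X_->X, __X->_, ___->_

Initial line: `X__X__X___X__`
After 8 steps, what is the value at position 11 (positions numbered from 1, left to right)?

step 1: XX_XX_XX__XX_
step 2: ________X____
step 3: ________XX___
step 4: __________X__
step 5: __________XX_
step 6: ____________X
step 7: X___________X
step 8: _X___________
position 11 holds _

_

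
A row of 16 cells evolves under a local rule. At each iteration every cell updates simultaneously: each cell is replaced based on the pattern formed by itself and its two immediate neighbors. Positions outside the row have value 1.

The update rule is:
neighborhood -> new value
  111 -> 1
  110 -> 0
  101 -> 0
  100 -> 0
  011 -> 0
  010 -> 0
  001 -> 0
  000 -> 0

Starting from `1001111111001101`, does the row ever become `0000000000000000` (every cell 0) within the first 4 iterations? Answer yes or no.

0000111110000000
0000011100000000
0000001000000000
0000000000000000
all cells are 0 at iteration 4

yes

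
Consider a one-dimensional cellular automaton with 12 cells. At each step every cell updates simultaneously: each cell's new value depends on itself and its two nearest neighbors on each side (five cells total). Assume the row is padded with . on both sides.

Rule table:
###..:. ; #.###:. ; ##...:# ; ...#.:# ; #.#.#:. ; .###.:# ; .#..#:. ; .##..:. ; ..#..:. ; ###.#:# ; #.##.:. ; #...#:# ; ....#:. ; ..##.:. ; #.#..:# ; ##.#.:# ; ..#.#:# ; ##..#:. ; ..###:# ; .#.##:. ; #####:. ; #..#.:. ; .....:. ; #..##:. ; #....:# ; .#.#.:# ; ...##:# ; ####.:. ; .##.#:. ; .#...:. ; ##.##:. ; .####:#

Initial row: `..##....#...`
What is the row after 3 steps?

step 1: .#..##.#..#.
step 2: #.....##....
step 3: ..#..#..##..

..#..#..##..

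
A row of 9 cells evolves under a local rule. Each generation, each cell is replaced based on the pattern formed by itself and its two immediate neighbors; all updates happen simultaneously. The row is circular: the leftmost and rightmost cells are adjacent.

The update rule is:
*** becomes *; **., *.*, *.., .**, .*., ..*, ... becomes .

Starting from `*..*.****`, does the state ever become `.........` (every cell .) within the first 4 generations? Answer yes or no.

yes

......***
.......*.
.........
all cells are . at generation 3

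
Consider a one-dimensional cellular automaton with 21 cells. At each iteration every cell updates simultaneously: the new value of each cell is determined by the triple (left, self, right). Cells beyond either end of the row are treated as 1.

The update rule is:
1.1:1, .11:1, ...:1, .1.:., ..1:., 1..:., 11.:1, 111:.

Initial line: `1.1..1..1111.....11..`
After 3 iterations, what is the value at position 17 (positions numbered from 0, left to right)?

11......1..1.111.11..
.1.1111.....11.1111..
1.11..1.111.1111..1..
position 17 holds .

.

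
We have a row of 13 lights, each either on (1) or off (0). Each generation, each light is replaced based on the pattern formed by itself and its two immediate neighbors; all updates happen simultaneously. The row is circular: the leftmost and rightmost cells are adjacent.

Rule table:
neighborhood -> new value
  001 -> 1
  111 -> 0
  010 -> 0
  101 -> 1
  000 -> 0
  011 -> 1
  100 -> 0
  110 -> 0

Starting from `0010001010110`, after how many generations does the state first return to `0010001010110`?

0100010101100
1000101011000
0001010110001
0010101100010
0101011000100
1010110001000
0101100010001
1011000100010
0110001000101
1100010001010
1000100010101
0001000101011
0010001010110

13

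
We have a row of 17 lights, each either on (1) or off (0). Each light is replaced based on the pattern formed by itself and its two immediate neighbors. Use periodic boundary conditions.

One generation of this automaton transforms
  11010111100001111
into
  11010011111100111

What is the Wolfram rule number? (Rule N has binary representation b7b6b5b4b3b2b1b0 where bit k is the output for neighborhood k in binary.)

position 0: 111 → 1  (bit 7 = 1)
position 1: 110 → 1  (bit 6 = 1)
position 2: 101 → 0  (bit 5 = 0)
position 9: 100 → 1  (bit 4 = 1)
position 5: 011 → 0  (bit 3 = 0)
position 3: 010 → 1  (bit 2 = 1)
position 12: 001 → 0  (bit 1 = 0)
position 10: 000 → 1  (bit 0 = 1)
bits b7..b0 = 11010101 = 213

213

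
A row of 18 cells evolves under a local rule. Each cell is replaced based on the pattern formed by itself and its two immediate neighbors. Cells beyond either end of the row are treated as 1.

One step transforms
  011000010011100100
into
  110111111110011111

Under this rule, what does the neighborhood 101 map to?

At position 0 the neighborhood is 101; the next row has 1 there.

1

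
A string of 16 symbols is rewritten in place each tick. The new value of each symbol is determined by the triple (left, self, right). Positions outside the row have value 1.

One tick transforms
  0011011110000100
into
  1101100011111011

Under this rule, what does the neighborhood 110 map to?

1

At position 3 the neighborhood is 110; the next row has 1 there.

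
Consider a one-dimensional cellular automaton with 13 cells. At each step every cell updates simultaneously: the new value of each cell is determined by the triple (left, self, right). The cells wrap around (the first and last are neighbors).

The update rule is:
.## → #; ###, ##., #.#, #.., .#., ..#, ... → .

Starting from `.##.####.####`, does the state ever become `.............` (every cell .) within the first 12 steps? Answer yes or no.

.#..#....#...
.............
all cells are . at step 2

yes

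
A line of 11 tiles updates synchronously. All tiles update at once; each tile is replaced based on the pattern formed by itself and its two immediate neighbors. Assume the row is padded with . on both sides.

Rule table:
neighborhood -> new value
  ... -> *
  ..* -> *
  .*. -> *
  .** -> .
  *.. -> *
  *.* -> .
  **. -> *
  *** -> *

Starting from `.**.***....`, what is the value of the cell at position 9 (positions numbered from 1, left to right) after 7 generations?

generation 1: *.*..******
generation 2: *.***.*****
generation 3: *..**..****
generation 4: ***.***.***
generation 5: .**..**..**
generation 6: *.***.***.*
generation 7: *..**..**.*
position 9 holds *

*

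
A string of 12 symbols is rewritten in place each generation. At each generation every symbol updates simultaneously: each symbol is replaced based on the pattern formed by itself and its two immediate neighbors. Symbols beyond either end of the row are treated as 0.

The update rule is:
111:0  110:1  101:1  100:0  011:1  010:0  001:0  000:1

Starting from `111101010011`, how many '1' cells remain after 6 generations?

100110100011
000111001011
110101000111
111010010101
101100001010
011101100100
count of 1: 6

6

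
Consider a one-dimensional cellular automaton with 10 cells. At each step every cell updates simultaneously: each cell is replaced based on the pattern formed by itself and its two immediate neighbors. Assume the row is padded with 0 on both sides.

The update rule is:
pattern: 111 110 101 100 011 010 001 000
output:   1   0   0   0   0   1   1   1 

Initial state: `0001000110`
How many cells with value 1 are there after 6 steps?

step 1: 1111011000
step 2: 0110000011
step 3: 1000111100
step 4: 1011011001
step 5: 1000000011
step 6: 1011111100
count of 1: 7

7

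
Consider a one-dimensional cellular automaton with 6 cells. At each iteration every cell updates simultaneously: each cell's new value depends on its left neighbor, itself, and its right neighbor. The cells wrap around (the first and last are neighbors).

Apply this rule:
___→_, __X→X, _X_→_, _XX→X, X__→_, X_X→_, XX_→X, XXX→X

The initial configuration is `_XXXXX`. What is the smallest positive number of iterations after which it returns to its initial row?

_XXXXX

1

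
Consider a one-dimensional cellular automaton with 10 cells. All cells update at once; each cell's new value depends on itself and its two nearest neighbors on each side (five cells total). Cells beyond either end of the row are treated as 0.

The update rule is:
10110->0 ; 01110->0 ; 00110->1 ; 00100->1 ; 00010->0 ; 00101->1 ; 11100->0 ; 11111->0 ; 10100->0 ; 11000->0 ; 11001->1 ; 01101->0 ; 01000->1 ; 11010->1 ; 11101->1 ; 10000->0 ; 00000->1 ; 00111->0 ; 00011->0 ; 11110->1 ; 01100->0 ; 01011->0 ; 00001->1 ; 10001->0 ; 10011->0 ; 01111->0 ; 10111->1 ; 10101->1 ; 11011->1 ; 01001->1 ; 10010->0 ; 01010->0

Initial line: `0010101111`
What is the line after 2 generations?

1010101001

1010101010
1010101001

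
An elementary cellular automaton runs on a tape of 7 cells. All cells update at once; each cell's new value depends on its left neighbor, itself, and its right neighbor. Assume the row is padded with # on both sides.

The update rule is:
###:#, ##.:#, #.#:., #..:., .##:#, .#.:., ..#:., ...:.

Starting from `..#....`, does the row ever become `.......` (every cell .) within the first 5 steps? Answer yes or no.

.......
all cells are . at step 1

yes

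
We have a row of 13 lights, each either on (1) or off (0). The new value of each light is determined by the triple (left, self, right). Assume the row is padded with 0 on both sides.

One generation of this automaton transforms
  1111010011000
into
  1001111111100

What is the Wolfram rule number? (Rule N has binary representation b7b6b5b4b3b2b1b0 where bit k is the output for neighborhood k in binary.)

126

position 1: 111 → 0  (bit 7 = 0)
position 3: 110 → 1  (bit 6 = 1)
position 4: 101 → 1  (bit 5 = 1)
position 6: 100 → 1  (bit 4 = 1)
position 0: 011 → 1  (bit 3 = 1)
position 5: 010 → 1  (bit 2 = 1)
position 7: 001 → 1  (bit 1 = 1)
position 11: 000 → 0  (bit 0 = 0)
bits b7..b0 = 01111110 = 126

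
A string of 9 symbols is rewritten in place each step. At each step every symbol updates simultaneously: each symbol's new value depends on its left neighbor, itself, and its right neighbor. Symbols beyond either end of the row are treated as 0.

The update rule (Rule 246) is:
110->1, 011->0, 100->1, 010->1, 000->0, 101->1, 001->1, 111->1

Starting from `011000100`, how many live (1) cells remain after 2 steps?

step 1: 101101110
step 2: 110110111
count of 1: 7

7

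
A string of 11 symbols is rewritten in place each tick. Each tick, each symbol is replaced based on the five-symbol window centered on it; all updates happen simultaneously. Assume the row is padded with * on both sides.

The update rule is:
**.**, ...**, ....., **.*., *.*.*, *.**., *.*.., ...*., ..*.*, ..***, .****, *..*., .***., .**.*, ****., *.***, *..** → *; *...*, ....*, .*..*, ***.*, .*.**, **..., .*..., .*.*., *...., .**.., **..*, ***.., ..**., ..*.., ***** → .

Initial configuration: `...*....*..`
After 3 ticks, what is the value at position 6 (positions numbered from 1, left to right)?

*

..*....*..*
.*....*..**
**...*..***
position 6 holds *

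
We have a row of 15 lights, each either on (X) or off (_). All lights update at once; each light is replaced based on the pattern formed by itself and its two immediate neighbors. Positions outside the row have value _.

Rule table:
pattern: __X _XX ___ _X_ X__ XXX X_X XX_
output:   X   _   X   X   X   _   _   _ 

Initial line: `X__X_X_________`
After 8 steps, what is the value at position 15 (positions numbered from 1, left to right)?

step 1: XXXX_XXXXXXXXXX
step 2: _______________
step 3: XXXXXXXXXXXXXXX
step 4: _______________  (repeats step 2; period 2)
step 8: _______________
position 15 holds _

_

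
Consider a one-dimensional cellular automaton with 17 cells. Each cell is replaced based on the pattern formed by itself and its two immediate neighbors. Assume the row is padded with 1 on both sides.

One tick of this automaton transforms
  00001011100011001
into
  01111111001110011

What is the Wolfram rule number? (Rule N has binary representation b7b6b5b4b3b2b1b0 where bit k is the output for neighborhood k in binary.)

position 7: 111 → 1  (bit 7 = 1)
position 8: 110 → 0  (bit 6 = 0)
position 5: 101 → 1  (bit 5 = 1)
position 0: 100 → 0  (bit 4 = 0)
position 6: 011 → 1  (bit 3 = 1)
position 4: 010 → 1  (bit 2 = 1)
position 3: 001 → 1  (bit 1 = 1)
position 1: 000 → 1  (bit 0 = 1)
bits b7..b0 = 10101111 = 175

175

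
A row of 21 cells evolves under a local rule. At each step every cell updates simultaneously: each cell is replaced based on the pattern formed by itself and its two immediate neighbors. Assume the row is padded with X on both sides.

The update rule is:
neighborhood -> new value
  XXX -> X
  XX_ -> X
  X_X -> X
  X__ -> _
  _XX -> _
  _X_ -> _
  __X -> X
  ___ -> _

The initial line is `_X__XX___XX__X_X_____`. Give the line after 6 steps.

XXXX_X_X_X_____X_X_X_

step 1: X__X_X__X_X_X_X_____X
step 2: X_X_X__X_X_X_X_____X_
step 3: XX_X__X_X_X_X_____X_X
step 4: XXX__X_X_X_X_____X_X_
step 5: XXX_X_X_X_X_____X_X_X
step 6: XXXX_X_X_X_____X_X_X_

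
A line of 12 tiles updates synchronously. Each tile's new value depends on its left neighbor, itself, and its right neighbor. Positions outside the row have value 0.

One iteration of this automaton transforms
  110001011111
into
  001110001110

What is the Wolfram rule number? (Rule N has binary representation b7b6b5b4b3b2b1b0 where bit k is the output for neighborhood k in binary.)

147

position 8: 111 → 1  (bit 7 = 1)
position 1: 110 → 0  (bit 6 = 0)
position 6: 101 → 0  (bit 5 = 0)
position 2: 100 → 1  (bit 4 = 1)
position 0: 011 → 0  (bit 3 = 0)
position 5: 010 → 0  (bit 2 = 0)
position 4: 001 → 1  (bit 1 = 1)
position 3: 000 → 1  (bit 0 = 1)
bits b7..b0 = 10010011 = 147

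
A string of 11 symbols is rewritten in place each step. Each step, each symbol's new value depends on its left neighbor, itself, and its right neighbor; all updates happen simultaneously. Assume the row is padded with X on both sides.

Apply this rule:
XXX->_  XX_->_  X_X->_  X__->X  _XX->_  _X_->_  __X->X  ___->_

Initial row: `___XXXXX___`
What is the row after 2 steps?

___X___X___

X_X_____X_X
___X___X___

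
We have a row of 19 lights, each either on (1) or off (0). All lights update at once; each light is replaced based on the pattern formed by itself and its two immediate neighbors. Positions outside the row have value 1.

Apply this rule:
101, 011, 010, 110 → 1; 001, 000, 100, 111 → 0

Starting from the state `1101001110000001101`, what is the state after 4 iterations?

0111001010000001111
1101001110000001000
0111001010000001000
1101001110000001000

1101001110000001000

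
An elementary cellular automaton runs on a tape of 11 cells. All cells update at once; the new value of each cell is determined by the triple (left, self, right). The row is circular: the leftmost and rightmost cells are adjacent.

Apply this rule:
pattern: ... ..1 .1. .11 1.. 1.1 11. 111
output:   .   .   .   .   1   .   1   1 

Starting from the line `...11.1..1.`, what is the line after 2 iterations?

1....1..1..

....1..1..1
1....1..1..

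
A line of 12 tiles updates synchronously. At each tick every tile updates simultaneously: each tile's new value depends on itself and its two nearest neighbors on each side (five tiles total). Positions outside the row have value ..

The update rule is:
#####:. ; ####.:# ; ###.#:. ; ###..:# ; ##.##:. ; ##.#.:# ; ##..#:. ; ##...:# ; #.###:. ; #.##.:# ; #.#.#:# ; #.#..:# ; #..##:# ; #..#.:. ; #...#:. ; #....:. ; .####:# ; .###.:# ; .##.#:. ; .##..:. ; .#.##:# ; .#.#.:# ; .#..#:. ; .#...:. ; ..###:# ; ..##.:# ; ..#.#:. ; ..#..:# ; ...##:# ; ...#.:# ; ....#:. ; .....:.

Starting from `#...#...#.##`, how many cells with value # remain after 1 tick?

tick 1: #..##..#.##.
count of #: 6

6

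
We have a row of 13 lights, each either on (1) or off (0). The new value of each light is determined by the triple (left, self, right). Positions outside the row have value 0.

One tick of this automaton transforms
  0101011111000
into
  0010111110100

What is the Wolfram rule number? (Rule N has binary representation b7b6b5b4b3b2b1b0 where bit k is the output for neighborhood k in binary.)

position 6: 111 → 1  (bit 7 = 1)
position 9: 110 → 0  (bit 6 = 0)
position 2: 101 → 1  (bit 5 = 1)
position 10: 100 → 1  (bit 4 = 1)
position 5: 011 → 1  (bit 3 = 1)
position 1: 010 → 0  (bit 2 = 0)
position 0: 001 → 0  (bit 1 = 0)
position 11: 000 → 0  (bit 0 = 0)
bits b7..b0 = 10111000 = 184

184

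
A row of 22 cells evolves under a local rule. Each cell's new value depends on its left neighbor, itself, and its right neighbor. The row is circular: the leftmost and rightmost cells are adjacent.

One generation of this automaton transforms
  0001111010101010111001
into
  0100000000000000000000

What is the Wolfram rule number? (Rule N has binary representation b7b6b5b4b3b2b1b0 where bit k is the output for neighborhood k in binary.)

1

position 4: 111 → 0  (bit 7 = 0)
position 6: 110 → 0  (bit 6 = 0)
position 7: 101 → 0  (bit 5 = 0)
position 0: 100 → 0  (bit 4 = 0)
position 3: 011 → 0  (bit 3 = 0)
position 8: 010 → 0  (bit 2 = 0)
position 2: 001 → 0  (bit 1 = 0)
position 1: 000 → 1  (bit 0 = 1)
bits b7..b0 = 00000001 = 1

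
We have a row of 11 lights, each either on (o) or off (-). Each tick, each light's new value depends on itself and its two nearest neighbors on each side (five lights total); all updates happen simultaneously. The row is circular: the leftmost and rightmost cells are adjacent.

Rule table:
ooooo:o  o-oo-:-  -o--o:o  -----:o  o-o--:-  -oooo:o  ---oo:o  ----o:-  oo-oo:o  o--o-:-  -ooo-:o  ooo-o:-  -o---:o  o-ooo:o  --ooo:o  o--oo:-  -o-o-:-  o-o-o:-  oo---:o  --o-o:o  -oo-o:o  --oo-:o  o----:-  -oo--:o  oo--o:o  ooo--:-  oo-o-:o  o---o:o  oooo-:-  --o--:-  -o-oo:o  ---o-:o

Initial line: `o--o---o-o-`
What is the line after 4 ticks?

tick 1: -o--oooo---
tick 2: o-o-oo--o--
tick 3: o--o-oo--o-
tick 4: -o-oo-oo-o-

-o-oo-oo-o-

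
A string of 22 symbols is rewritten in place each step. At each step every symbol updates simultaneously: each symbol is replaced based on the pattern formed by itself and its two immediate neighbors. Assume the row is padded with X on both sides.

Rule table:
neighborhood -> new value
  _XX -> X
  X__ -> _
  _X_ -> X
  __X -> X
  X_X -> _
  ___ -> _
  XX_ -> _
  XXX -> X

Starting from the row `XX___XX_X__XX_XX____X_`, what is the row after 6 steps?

X___XX__X_XX__X____XX_
___XX__XX_X__XX___XX__
__XX__XX__X_XX___XX__X
_XX__XX__XX_X___XX__XX
_X__XX__XX__X__XX__XXX
_X_XX__XX__XX_XX__XXXX

_X_XX__XX__XX_XX__XXXX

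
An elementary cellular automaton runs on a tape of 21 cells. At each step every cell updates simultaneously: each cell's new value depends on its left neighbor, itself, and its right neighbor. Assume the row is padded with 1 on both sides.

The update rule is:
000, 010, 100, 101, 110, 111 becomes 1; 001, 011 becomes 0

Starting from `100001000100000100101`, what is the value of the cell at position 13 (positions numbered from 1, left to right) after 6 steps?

1

step 1: 111101110111110110110
step 2: 111110111011111011011
step 3: 111111011101111101101
step 4: 111111101110111110110
step 5: 111111110111011111011
step 6: 111111111011101111101
position 13 holds 1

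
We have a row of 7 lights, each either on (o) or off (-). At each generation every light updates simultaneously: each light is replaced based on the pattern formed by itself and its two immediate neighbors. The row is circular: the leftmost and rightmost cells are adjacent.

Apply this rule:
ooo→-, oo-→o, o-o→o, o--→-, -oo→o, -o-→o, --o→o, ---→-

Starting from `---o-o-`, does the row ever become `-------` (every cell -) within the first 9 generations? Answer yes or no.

--oooo-
-oo--o-
ooo-oo-
o-ooooo
ooo----
o-o---o
ooo--oo
--o-oo-
-ooooo-
generation 9 is -ooooo-, still not uniform -

no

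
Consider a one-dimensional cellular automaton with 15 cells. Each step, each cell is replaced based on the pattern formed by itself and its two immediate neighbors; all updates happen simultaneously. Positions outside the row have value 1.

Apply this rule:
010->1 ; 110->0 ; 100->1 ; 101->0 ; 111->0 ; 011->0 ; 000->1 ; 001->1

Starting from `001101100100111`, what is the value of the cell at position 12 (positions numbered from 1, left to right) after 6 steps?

0

step 1: 110000011111000
step 2: 001111100000111
step 3: 110000011111000  (repeats step 1; period 2)
step 6: 001111100000111
position 12 holds 0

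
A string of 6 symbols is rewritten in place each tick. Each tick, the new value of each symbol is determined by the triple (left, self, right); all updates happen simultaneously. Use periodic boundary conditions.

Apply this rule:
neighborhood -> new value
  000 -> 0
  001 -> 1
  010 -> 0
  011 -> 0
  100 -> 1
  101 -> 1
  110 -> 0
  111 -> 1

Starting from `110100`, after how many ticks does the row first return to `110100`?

2

001011
110100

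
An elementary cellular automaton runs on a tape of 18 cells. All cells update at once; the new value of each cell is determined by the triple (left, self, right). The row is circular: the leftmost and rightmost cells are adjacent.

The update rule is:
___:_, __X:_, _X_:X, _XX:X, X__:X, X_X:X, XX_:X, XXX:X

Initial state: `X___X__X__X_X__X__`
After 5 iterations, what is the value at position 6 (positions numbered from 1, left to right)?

iteration 1: XX__XX_XX_XXXX_XX_
iteration 2: XXX_XXXXXXXXXXXXXX
iteration 3: XXXXXXXXXXXXXXXXXX
iteration 4: XXXXXXXXXXXXXXXXXX  (fixed point — unchanged through iteration 5)
position 6 holds X

X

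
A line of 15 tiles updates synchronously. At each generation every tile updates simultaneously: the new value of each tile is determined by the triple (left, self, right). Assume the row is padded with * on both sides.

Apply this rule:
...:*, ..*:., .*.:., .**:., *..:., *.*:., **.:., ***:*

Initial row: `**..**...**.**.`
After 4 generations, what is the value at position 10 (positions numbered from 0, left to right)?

*......*.......
..****...*****.
...**..*..***..
.*.........*...
position 10 holds .

.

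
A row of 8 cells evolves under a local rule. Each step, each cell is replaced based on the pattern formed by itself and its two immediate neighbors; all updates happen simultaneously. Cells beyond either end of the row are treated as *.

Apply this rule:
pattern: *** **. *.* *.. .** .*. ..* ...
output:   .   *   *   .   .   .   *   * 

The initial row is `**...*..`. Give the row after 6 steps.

step 1: .*.**..*
step 2: *.*.*.*.
step 3: **.*.*.*
step 4: .**.*.*.
step 5: *.**.*.*
step 6: **.**.*.

**.**.*.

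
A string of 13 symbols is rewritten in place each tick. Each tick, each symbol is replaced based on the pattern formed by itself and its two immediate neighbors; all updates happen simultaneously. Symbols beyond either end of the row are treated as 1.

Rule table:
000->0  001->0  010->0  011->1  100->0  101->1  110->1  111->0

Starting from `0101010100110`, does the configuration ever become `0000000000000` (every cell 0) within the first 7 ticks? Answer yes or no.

yes

1010101000111
1101010000100
0110100000000
1111000000000
0001000000000
0000000000000
all cells are 0 at tick 6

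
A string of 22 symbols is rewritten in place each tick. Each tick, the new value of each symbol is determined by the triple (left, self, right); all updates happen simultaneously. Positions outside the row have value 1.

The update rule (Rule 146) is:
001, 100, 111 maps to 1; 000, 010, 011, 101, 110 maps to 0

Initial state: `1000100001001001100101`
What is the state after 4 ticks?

tick 1: 0101010010110110011000
tick 2: 0000001100000001100101
tick 3: 1000010010000010011000
tick 4: 0100101101000101100101

0100101101000101100101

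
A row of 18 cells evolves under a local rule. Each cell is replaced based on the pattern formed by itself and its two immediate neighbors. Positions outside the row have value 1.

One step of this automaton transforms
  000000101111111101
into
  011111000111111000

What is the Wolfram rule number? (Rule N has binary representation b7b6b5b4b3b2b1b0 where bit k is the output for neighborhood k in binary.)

position 9: 111 → 1  (bit 7 = 1)
position 15: 110 → 0  (bit 6 = 0)
position 7: 101 → 0  (bit 5 = 0)
position 0: 100 → 0  (bit 4 = 0)
position 8: 011 → 0  (bit 3 = 0)
position 6: 010 → 0  (bit 2 = 0)
position 5: 001 → 1  (bit 1 = 1)
position 1: 000 → 1  (bit 0 = 1)
bits b7..b0 = 10000011 = 131

131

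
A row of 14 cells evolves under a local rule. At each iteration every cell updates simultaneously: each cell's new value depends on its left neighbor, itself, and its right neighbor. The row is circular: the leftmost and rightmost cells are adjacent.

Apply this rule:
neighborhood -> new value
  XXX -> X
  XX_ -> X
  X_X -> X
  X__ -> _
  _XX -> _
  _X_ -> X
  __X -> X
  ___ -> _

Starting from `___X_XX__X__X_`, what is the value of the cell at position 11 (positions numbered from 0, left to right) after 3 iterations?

__XXX_X_XX_XX_
_X_XXXXX_XX_X_
XXX_XXXXX_XXX_
position 11 holds X

X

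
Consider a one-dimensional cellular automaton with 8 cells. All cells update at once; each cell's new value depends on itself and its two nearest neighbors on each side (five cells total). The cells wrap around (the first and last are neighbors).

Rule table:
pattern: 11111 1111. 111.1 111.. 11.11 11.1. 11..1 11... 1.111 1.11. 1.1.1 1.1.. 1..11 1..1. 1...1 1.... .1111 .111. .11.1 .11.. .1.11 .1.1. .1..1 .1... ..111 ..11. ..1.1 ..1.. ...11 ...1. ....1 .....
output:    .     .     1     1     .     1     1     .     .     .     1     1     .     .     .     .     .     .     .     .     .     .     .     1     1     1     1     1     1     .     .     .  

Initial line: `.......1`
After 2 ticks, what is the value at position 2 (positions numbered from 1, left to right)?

.

tick 1: 1......1
tick 2: ......11
position 2 holds .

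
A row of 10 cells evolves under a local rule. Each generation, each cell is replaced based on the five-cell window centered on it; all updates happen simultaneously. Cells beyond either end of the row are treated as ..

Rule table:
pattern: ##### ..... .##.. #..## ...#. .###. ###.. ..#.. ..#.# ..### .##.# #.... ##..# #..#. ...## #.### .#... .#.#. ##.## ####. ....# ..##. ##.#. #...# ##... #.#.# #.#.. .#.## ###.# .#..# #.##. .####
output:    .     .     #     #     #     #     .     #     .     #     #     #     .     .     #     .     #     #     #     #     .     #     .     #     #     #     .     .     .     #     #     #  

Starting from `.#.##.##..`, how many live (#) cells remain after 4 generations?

5

generation 1: #..#######
generation 2: #####...#.
generation 3: ##.#.#####
generation 4: ##.#..#.#.
count of #: 5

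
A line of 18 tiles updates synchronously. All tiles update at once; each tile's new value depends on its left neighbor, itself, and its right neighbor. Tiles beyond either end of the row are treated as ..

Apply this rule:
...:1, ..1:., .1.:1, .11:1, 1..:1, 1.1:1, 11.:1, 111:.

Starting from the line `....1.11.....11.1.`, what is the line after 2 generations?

1.111......111...1

generation 1: 111.11111111.11111
generation 2: 1.111......111...1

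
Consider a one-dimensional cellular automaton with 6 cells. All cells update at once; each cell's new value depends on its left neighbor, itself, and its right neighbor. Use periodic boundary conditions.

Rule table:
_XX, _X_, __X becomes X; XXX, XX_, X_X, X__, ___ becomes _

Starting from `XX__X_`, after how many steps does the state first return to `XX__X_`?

step 1: X__XX_
step 2: X_XX__
step 3: X_X__X
step 4: __X_XX
step 5: _XX_X_
step 6: XX__X_

6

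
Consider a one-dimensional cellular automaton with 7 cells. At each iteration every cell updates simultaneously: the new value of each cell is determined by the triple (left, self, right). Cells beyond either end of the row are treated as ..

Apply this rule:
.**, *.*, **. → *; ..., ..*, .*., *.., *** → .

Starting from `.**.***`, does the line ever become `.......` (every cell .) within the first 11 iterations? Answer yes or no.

iteration 1: .****.*
iteration 2: .*..**.
iteration 3: ....**.
iteration 4: ....**.  (fixed point — unchanged through iteration 11)
iteration 11 is ....**., still not uniform .

no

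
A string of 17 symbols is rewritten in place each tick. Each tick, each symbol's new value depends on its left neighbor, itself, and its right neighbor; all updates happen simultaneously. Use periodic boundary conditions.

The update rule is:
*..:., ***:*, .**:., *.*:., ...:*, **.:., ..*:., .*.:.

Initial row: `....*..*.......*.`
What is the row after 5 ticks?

***..**....*..***

***......*****...
.*..****..***..*.
.....**....*.....
****....**...****
***..**....*..***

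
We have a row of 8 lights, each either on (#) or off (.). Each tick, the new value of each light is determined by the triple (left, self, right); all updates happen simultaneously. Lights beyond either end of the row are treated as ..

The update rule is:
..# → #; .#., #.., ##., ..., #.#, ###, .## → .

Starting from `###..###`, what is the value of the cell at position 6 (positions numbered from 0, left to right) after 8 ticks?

tick 1: ....#...
tick 2: ...#....
tick 3: ..#.....
tick 4: .#......
tick 5: #.......
tick 6: ........
tick 7: ........  (fixed point — unchanged through tick 8)
position 6 holds .

.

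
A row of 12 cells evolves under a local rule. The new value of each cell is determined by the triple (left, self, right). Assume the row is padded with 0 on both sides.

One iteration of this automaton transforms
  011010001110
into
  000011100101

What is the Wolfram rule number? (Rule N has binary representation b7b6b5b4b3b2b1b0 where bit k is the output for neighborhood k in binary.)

149

position 9: 111 → 1  (bit 7 = 1)
position 2: 110 → 0  (bit 6 = 0)
position 3: 101 → 0  (bit 5 = 0)
position 5: 100 → 1  (bit 4 = 1)
position 1: 011 → 0  (bit 3 = 0)
position 4: 010 → 1  (bit 2 = 1)
position 0: 001 → 0  (bit 1 = 0)
position 6: 000 → 1  (bit 0 = 1)
bits b7..b0 = 10010101 = 149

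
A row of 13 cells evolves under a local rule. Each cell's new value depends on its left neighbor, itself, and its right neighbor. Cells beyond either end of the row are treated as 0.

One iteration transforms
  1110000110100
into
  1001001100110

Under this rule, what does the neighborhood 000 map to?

0

At position 4 the neighborhood is 000; the next row has 0 there.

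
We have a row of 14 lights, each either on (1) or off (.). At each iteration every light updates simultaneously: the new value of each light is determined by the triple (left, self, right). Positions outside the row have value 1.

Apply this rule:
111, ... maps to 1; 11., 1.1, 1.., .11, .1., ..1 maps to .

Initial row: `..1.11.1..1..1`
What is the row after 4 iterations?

..............
.111111111111.
..1111111111..
...11111111...

...11111111...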